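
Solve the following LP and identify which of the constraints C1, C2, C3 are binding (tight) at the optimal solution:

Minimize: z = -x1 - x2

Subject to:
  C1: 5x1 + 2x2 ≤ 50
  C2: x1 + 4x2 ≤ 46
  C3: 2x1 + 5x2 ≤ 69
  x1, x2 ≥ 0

At x1 = 6, x2 = 10, compute slack b - a·x for each constraint:
  C1: 50 − 50 = 0  (binding)
  C2: 46 − 46 = 0  (binding)
  C3: 69 − 62 = 7  (slack)

Optimal: x1 = 6, x2 = 10
Binding: C1, C2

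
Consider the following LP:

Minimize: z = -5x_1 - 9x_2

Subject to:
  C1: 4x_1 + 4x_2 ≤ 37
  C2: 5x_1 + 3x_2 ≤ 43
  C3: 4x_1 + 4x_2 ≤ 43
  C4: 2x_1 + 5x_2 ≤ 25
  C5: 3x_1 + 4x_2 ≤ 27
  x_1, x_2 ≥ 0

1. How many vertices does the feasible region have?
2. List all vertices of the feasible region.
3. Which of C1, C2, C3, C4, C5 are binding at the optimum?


1. 5
2. (0, 0), (8.6, 0), (8.273, 0.5455), (5, 3), (0, 5)
3. C4, C5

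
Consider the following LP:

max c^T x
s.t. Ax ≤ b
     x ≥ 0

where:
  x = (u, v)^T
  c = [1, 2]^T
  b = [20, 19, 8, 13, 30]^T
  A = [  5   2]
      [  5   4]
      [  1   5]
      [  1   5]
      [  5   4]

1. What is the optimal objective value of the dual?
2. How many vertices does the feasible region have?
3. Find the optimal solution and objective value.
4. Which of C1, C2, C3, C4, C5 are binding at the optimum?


1. 5
2. 4
3. u = 3, v = 1, z = 5
4. C2, C3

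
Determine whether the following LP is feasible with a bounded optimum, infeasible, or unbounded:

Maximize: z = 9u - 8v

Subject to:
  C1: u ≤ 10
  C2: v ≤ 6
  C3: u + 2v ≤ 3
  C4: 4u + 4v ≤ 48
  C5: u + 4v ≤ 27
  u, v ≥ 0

Feasible with a bounded optimal solution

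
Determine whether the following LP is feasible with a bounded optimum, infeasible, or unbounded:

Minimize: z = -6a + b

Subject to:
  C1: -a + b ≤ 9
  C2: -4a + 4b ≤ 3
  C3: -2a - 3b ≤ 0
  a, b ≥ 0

Unbounded (objective can decrease without bound)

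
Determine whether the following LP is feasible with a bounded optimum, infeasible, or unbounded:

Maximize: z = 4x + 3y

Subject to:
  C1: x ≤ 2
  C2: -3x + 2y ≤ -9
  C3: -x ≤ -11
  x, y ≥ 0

Infeasible (no feasible solution exists)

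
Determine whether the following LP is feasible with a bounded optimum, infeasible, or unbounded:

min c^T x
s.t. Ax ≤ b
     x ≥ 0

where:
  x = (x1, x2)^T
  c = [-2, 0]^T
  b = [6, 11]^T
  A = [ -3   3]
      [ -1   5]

Unbounded (objective can decrease without bound)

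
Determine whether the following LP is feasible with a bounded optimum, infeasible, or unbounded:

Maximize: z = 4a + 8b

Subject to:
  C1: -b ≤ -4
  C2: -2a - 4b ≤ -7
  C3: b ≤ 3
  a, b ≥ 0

Infeasible (no feasible solution exists)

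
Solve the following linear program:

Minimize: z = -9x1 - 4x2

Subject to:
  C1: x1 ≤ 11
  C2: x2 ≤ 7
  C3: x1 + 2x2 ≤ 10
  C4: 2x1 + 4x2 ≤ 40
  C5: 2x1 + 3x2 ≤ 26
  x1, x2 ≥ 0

Evaluate the objective at each vertex of the feasible region:
  z(0, 0) = 0
  z(10, 0) = -90  ←
  z(0, 5) = -20
The minimum is at x1 = 10, x2 = 0.

x1 = 10, x2 = 0, z = -90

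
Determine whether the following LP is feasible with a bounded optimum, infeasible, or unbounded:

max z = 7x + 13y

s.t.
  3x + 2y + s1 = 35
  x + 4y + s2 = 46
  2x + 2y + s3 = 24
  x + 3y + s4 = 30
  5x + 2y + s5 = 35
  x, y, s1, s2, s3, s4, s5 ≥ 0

Feasible with a bounded optimal solution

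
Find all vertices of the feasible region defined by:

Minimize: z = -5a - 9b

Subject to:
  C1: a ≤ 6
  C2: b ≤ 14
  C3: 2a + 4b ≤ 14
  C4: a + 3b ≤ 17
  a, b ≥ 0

(0, 0), (6, 0), (6, 0.5), (0, 3.5)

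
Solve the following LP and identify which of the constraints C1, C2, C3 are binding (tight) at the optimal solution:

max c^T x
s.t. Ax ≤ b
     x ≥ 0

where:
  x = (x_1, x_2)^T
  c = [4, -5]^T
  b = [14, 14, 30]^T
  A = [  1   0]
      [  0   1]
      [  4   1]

At x_1 = 7.5, x_2 = 0, compute slack b - a·x for each constraint:
  C1: 14 − 7.5 = 6.5  (slack)
  C2: 14 − 0 = 14  (slack)
  C3: 30 − 30 = 0  (binding)

Optimal: x_1 = 7.5, x_2 = 0
Binding: C3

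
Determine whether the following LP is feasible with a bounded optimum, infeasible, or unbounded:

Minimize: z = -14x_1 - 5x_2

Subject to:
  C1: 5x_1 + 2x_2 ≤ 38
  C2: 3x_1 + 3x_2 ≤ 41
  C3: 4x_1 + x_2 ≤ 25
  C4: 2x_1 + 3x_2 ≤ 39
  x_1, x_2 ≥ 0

Feasible with a bounded optimal solution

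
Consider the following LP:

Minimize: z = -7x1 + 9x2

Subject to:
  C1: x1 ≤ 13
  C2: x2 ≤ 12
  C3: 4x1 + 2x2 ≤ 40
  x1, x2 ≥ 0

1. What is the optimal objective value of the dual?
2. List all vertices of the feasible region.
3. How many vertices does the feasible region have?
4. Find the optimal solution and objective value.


1. -70
2. (0, 0), (10, 0), (4, 12), (0, 12)
3. 4
4. x1 = 10, x2 = 0, z = -70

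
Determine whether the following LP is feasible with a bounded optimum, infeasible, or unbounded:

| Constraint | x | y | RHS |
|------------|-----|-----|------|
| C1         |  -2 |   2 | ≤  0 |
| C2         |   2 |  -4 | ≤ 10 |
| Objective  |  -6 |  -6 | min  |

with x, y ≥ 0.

Unbounded (objective can decrease without bound)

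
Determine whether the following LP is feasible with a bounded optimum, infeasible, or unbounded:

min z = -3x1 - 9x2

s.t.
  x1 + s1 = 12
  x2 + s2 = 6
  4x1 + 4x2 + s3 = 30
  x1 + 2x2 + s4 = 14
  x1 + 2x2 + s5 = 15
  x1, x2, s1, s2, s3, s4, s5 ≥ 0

Feasible with a bounded optimal solution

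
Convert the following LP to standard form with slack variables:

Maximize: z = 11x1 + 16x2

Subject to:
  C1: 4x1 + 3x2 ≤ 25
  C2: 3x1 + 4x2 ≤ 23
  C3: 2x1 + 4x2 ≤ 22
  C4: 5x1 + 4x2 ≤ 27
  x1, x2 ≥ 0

max z = 11x1 + 16x2

s.t.
  4x1 + 3x2 + s1 = 25
  3x1 + 4x2 + s2 = 23
  2x1 + 4x2 + s3 = 22
  5x1 + 4x2 + s4 = 27
  x1, x2, s1, s2, s3, s4 ≥ 0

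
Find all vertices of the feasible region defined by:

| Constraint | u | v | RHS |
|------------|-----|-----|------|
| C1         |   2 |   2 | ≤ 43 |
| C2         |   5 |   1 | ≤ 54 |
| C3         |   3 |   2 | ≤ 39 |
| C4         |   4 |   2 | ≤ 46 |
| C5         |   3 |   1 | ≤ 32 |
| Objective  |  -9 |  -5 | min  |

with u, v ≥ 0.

(0, 0), (10.67, 0), (9, 5), (7, 9), (0, 19.5)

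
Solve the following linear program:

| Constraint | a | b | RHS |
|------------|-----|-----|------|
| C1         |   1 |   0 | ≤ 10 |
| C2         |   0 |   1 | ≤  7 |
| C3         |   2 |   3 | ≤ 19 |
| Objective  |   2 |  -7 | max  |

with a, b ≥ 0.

Evaluate the objective at each vertex of the feasible region:
  z(0, 0) = 0
  z(9.5, 0) = 19  ←
  z(0, 6.333) = -44.33
The maximum is at a = 9.5, b = 0.

a = 9.5, b = 0, z = 19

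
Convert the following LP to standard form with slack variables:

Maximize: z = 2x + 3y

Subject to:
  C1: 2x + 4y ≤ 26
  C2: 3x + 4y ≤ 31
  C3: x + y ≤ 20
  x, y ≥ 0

max z = 2x + 3y

s.t.
  2x + 4y + s1 = 26
  3x + 4y + s2 = 31
  x + y + s3 = 20
  x, y, s1, s2, s3 ≥ 0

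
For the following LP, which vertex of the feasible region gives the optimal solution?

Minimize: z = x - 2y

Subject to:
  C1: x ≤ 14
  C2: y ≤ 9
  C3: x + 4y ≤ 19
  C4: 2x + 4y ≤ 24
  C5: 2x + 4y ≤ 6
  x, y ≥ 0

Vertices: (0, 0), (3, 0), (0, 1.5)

Evaluate the objective at each vertex of the feasible region:
  z(0, 0) = 0
  z(3, 0) = 3
  z(0, 1.5) = -3  ←
The minimum is at x = 0, y = 1.5.

(0, 1.5)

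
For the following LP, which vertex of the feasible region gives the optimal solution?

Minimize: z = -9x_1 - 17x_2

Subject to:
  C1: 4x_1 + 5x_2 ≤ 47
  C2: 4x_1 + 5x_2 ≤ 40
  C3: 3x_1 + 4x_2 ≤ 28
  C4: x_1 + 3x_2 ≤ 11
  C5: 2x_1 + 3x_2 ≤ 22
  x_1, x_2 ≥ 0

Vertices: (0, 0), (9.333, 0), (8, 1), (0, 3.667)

Evaluate the objective at each vertex of the feasible region:
  z(0, 0) = 0
  z(9.333, 0) = -84
  z(8, 1) = -89  ←
  z(0, 3.667) = -62.33
The minimum is at x_1 = 8, x_2 = 1.

(8, 1)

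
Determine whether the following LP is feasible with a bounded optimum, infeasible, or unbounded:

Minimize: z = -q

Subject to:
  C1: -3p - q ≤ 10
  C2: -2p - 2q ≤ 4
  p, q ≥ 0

Unbounded (objective can decrease without bound)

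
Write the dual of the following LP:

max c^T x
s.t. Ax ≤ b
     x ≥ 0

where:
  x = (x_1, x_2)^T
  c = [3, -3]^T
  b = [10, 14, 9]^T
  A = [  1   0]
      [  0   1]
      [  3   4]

Primal max cᵀx s.t. Ax ≤ b, x ≥ 0  →  Dual min bᵀy s.t. Aᵀy ≥ c, y ≥ 0.

Minimize: z = 10y1 + 14y2 + 9y3

Subject to:
  y1 + 3y3 ≥ 3
  y2 + 4y3 ≥ -3
  y1, y2, y3 ≥ 0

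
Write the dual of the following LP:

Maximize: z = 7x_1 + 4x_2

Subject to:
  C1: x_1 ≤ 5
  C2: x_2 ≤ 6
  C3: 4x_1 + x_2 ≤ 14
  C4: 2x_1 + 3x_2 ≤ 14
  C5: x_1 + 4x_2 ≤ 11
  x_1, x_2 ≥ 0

Primal max cᵀx s.t. Ax ≤ b, x ≥ 0  →  Dual min bᵀy s.t. Aᵀy ≥ c, y ≥ 0.

Minimize: z = 5y1 + 6y2 + 14y3 + 14y4 + 11y5

Subject to:
  y1 + 4y3 + 2y4 + y5 ≥ 7
  y2 + y3 + 3y4 + 4y5 ≥ 4
  y1, y2, y3, y4, y5 ≥ 0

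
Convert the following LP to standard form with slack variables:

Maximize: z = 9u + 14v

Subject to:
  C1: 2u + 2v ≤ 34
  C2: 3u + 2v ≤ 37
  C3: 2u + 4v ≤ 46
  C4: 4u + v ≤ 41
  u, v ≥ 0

max z = 9u + 14v

s.t.
  2u + 2v + s1 = 34
  3u + 2v + s2 = 37
  2u + 4v + s3 = 46
  4u + v + s4 = 41
  u, v, s1, s2, s3, s4 ≥ 0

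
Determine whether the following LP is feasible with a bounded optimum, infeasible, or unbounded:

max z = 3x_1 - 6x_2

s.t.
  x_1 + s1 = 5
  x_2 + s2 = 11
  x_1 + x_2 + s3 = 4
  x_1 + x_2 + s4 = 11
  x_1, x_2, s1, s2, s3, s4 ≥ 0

Feasible with a bounded optimal solution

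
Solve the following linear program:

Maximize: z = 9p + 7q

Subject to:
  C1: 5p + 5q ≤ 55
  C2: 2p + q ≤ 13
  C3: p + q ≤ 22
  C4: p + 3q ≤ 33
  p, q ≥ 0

Evaluate the objective at each vertex of the feasible region:
  z(0, 0) = 0
  z(6.5, 0) = 58.5
  z(2, 9) = 81  ←
  z(0, 11) = 77
The maximum is at p = 2, q = 9.

p = 2, q = 9, z = 81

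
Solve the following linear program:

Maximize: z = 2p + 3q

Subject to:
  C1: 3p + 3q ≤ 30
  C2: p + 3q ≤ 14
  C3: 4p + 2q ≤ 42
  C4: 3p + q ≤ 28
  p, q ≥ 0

Evaluate the objective at each vertex of the feasible region:
  z(0, 0) = 0
  z(9.333, 0) = 18.67
  z(9, 1) = 21
  z(8, 2) = 22  ←
  z(0, 4.667) = 14
The maximum is at p = 8, q = 2.

p = 8, q = 2, z = 22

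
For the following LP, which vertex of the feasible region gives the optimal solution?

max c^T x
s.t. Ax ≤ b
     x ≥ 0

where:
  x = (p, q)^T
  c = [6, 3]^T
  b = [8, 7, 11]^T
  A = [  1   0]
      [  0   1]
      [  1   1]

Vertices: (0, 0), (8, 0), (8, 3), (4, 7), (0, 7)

Evaluate the objective at each vertex of the feasible region:
  z(0, 0) = 0
  z(8, 0) = 48
  z(8, 3) = 57  ←
  z(4, 7) = 45
  z(0, 7) = 21
The maximum is at p = 8, q = 3.

(8, 3)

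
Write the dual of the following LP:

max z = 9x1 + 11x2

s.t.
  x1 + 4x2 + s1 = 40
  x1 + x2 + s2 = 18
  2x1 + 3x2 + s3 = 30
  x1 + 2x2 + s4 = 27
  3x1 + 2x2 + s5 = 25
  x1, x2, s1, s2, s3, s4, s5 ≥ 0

Primal max cᵀx s.t. Ax ≤ b, x ≥ 0  →  Dual min bᵀy s.t. Aᵀy ≥ c, y ≥ 0.

Minimize: z = 40y1 + 18y2 + 30y3 + 27y4 + 25y5

Subject to:
  y1 + y2 + 2y3 + y4 + 3y5 ≥ 9
  4y1 + y2 + 3y3 + 2y4 + 2y5 ≥ 11
  y1, y2, y3, y4, y5 ≥ 0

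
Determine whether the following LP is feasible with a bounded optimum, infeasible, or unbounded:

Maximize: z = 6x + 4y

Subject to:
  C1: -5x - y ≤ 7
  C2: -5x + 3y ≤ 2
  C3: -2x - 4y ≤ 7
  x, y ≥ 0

Unbounded (objective can increase without bound)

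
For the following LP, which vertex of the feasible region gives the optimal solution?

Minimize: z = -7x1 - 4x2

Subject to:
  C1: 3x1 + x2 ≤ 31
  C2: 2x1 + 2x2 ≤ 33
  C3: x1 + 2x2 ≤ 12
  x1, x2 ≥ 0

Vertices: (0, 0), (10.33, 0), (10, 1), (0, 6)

Evaluate the objective at each vertex of the feasible region:
  z(0, 0) = 0
  z(10.33, 0) = -72.33
  z(10, 1) = -74  ←
  z(0, 6) = -24
The minimum is at x1 = 10, x2 = 1.

(10, 1)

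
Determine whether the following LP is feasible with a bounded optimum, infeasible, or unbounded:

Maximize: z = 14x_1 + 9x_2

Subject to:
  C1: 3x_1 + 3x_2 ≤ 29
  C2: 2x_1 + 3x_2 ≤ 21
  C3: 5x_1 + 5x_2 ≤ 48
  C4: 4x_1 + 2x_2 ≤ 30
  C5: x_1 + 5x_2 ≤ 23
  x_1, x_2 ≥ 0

Feasible with a bounded optimal solution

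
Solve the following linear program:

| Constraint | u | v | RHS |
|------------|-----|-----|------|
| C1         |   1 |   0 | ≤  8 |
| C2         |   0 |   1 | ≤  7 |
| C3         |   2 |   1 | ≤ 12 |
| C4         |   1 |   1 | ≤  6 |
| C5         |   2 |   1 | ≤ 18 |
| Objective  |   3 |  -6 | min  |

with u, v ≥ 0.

Evaluate the objective at each vertex of the feasible region:
  z(0, 0) = 0
  z(6, 0) = 18
  z(0, 6) = -36  ←
The minimum is at u = 0, v = 6.

u = 0, v = 6, z = -36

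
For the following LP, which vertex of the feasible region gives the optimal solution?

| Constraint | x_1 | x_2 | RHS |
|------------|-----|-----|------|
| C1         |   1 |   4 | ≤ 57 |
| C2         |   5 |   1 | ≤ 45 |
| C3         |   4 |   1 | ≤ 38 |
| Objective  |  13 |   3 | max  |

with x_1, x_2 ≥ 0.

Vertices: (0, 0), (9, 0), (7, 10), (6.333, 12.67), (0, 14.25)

Evaluate the objective at each vertex of the feasible region:
  z(0, 0) = 0
  z(9, 0) = 117
  z(7, 10) = 121  ←
  z(6.333, 12.67) = 120.3
  z(0, 14.25) = 42.75
The maximum is at x_1 = 7, x_2 = 10.

(7, 10)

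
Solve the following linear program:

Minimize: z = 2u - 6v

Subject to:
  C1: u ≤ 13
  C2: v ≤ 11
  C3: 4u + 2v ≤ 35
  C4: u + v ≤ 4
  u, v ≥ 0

Evaluate the objective at each vertex of the feasible region:
  z(0, 0) = 0
  z(4, 0) = 8
  z(0, 4) = -24  ←
The minimum is at u = 0, v = 4.

u = 0, v = 4, z = -24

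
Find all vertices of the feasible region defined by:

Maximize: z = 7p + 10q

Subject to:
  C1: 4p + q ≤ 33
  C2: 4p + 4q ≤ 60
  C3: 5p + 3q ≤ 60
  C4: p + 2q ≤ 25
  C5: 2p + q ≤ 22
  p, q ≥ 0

(0, 0), (8.25, 0), (6, 9), (5, 10), (0, 12.5)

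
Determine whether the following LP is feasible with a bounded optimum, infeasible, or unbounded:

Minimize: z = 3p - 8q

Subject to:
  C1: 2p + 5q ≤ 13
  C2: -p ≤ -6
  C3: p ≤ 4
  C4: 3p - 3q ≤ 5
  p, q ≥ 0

Infeasible (no feasible solution exists)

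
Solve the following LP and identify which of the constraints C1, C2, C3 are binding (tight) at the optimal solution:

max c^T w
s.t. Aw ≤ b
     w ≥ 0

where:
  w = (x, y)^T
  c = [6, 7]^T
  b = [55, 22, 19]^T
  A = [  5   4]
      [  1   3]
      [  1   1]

At x = 7, y = 5, compute slack b - a·x for each constraint:
  C1: 55 − 55 = 0  (binding)
  C2: 22 − 22 = 0  (binding)
  C3: 19 − 12 = 7  (slack)

Optimal: x = 7, y = 5
Binding: C1, C2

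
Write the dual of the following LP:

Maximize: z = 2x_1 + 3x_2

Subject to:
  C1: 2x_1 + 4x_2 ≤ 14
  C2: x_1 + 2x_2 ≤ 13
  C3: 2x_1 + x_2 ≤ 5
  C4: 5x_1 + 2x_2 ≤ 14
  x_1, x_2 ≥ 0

Primal max cᵀx s.t. Ax ≤ b, x ≥ 0  →  Dual min bᵀy s.t. Aᵀy ≥ c, y ≥ 0.

Minimize: z = 14y1 + 13y2 + 5y3 + 14y4

Subject to:
  2y1 + y2 + 2y3 + 5y4 ≥ 2
  4y1 + 2y2 + y3 + 2y4 ≥ 3
  y1, y2, y3, y4 ≥ 0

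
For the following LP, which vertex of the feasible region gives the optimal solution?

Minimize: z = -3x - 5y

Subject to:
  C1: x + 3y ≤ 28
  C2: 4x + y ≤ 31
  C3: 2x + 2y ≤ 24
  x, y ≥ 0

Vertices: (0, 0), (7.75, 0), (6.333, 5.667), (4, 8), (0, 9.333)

Evaluate the objective at each vertex of the feasible region:
  z(0, 0) = 0
  z(7.75, 0) = -23.25
  z(6.333, 5.667) = -47.33
  z(4, 8) = -52  ←
  z(0, 9.333) = -46.67
The minimum is at x = 4, y = 8.

(4, 8)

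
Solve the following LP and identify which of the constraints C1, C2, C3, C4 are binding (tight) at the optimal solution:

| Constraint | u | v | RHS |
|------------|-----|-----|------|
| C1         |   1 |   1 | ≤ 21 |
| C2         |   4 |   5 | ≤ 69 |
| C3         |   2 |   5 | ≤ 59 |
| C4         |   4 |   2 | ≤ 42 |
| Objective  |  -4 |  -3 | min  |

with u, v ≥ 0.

At u = 6, v = 9, compute slack b - a·x for each constraint:
  C1: 21 − 15 = 6  (slack)
  C2: 69 − 69 = 0  (binding)
  C3: 59 − 57 = 2  (slack)
  C4: 42 − 42 = 0  (binding)

Optimal: u = 6, v = 9
Binding: C2, C4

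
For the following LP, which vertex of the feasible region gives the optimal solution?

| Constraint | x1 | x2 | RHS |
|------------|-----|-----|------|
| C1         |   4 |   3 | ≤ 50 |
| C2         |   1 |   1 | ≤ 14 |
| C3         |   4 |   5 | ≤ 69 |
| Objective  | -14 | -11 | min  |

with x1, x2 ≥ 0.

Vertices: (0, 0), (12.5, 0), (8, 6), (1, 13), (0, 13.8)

Evaluate the objective at each vertex of the feasible region:
  z(0, 0) = 0
  z(12.5, 0) = -175
  z(8, 6) = -178  ←
  z(1, 13) = -157
  z(0, 13.8) = -151.8
The minimum is at x1 = 8, x2 = 6.

(8, 6)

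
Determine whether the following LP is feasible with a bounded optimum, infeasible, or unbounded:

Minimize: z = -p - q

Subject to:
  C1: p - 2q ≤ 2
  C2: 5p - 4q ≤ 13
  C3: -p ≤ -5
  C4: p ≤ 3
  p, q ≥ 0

Infeasible (no feasible solution exists)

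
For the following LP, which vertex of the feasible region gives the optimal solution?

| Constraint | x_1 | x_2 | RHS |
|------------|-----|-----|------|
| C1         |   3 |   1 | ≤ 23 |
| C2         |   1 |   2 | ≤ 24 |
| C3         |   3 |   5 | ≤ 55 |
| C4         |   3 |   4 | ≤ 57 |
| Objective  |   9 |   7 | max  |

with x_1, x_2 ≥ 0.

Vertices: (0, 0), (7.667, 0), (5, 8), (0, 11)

Evaluate the objective at each vertex of the feasible region:
  z(0, 0) = 0
  z(7.667, 0) = 69
  z(5, 8) = 101  ←
  z(0, 11) = 77
The maximum is at x_1 = 5, x_2 = 8.

(5, 8)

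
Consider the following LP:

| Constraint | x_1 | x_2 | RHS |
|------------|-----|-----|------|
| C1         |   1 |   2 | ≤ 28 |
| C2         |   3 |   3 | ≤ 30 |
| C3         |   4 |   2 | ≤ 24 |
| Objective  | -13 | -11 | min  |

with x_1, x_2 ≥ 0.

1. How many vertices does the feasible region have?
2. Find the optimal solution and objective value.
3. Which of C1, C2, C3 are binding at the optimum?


1. 4
2. x_1 = 2, x_2 = 8, z = -114
3. C2, C3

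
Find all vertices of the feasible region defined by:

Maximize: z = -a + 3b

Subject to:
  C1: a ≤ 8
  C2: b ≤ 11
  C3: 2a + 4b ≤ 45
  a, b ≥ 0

(0, 0), (8, 0), (8, 7.25), (0.5, 11), (0, 11)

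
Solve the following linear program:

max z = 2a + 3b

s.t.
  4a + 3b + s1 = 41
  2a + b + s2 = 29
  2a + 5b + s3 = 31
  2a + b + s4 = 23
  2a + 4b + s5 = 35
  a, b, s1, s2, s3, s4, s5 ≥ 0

Evaluate the objective at each vertex of the feasible region:
  z(0, 0) = 0
  z(10.25, 0) = 20.5
  z(8, 3) = 25  ←
  z(0, 6.2) = 18.6
The maximum is at a = 8, b = 3.

a = 8, b = 3, z = 25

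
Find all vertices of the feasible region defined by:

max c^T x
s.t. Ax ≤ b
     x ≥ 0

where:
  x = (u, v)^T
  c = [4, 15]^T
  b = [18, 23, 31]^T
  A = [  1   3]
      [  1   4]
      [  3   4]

(0, 0), (10.33, 0), (4.2, 4.6), (3, 5), (0, 5.75)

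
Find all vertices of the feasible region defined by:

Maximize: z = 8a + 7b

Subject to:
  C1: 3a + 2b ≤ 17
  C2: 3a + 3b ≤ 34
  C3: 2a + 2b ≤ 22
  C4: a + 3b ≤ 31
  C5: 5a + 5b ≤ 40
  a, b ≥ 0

(0, 0), (5.667, 0), (1, 7), (0, 8)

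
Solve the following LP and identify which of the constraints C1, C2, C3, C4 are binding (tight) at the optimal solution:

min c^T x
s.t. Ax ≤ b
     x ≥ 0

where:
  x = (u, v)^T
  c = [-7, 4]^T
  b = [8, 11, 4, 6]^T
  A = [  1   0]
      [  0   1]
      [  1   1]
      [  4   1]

At u = 1.5, v = 0, compute slack b - a·x for each constraint:
  C1: 8 − 1.5 = 6.5  (slack)
  C2: 11 − 0 = 11  (slack)
  C3: 4 − 1.5 = 2.5  (slack)
  C4: 6 − 6 = 0  (binding)

Optimal: u = 1.5, v = 0
Binding: C4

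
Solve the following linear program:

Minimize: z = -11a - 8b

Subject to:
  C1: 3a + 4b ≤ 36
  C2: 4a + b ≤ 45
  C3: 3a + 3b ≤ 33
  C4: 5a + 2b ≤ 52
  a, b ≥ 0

Evaluate the objective at each vertex of the feasible region:
  z(0, 0) = 0
  z(10.4, 0) = -114.4
  z(10, 1) = -118  ←
  z(8, 3) = -112
  z(0, 9) = -72
The minimum is at a = 10, b = 1.

a = 10, b = 1, z = -118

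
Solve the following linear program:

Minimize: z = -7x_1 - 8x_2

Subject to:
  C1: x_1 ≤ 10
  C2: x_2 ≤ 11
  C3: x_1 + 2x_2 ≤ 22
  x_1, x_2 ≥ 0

Evaluate the objective at each vertex of the feasible region:
  z(0, 0) = 0
  z(10, 0) = -70
  z(10, 6) = -118  ←
  z(0, 11) = -88
The minimum is at x_1 = 10, x_2 = 6.

x_1 = 10, x_2 = 6, z = -118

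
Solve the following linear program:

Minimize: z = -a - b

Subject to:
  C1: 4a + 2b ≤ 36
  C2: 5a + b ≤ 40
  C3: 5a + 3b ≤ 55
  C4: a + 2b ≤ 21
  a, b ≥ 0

Evaluate the objective at each vertex of the feasible region:
  z(0, 0) = 0
  z(8, 0) = -8
  z(7.333, 3.333) = -10.67
  z(5, 8) = -13  ←
  z(0, 10.5) = -10.5
The minimum is at a = 5, b = 8.

a = 5, b = 8, z = -13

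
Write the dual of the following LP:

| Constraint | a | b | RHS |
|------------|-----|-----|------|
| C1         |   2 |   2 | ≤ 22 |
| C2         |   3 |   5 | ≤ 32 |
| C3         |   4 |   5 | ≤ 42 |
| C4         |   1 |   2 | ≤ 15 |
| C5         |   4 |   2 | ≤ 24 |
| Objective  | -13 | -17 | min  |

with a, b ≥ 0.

Primal min cᵀx s.t. Ax ≤ b, x ≥ 0  →  Dual max −bᵀy s.t. Aᵀy ≥ −c, y ≥ 0.

Maximize: z = -22y1 - 32y2 - 42y3 - 15y4 - 24y5

Subject to:
  2y1 + 3y2 + 4y3 + y4 + 4y5 ≥ 13
  2y1 + 5y2 + 5y3 + 2y4 + 2y5 ≥ 17
  y1, y2, y3, y4, y5 ≥ 0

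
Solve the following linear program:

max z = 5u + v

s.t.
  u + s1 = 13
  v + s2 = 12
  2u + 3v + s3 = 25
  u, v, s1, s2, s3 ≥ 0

Evaluate the objective at each vertex of the feasible region:
  z(0, 0) = 0
  z(12.5, 0) = 62.5  ←
  z(0, 8.333) = 8.333
The maximum is at u = 12.5, v = 0.

u = 12.5, v = 0, z = 62.5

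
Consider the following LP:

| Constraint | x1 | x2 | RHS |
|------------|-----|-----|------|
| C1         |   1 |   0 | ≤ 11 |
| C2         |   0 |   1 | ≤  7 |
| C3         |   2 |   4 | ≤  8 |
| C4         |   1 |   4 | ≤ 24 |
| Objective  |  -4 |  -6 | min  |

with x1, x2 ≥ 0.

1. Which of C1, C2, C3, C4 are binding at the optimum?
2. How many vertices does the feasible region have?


1. C3
2. 3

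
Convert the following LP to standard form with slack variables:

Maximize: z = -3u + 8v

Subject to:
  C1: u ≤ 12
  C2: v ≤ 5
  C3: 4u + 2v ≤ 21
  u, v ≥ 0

max z = -3u + 8v

s.t.
  u + s1 = 12
  v + s2 = 5
  4u + 2v + s3 = 21
  u, v, s1, s2, s3 ≥ 0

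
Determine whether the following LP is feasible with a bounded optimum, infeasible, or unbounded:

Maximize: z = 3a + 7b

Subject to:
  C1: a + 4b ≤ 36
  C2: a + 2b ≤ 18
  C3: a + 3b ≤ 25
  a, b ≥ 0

Feasible with a bounded optimal solution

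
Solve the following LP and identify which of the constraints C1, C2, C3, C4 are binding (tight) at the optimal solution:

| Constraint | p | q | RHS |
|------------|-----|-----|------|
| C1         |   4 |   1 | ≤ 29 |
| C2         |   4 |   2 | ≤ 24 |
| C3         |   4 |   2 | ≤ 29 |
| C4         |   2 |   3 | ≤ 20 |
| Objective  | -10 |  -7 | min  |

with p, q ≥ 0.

At p = 4, q = 4, compute slack b - a·x for each constraint:
  C1: 29 − 20 = 9  (slack)
  C2: 24 − 24 = 0  (binding)
  C3: 29 − 24 = 5  (slack)
  C4: 20 − 20 = 0  (binding)

Optimal: p = 4, q = 4
Binding: C2, C4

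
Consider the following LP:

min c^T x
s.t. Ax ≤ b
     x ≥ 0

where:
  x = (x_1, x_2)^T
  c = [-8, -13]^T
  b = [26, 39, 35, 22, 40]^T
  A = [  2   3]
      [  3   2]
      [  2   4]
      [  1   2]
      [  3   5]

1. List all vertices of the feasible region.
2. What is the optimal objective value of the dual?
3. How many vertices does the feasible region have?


1. (0, 0), (13, 0), (10, 2), (0, 8)
2. -106
3. 4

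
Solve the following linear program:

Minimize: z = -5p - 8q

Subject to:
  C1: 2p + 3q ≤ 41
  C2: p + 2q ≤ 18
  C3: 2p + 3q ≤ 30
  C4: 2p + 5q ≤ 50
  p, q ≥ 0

Evaluate the objective at each vertex of the feasible region:
  z(0, 0) = 0
  z(15, 0) = -75
  z(6, 6) = -78  ←
  z(0, 9) = -72
The minimum is at p = 6, q = 6.

p = 6, q = 6, z = -78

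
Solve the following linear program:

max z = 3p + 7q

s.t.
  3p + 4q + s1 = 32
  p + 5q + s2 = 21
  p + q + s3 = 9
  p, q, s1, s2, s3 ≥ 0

Evaluate the objective at each vertex of the feasible region:
  z(0, 0) = 0
  z(9, 0) = 27
  z(6, 3) = 39  ←
  z(0, 4.2) = 29.4
The maximum is at p = 6, q = 3.

p = 6, q = 3, z = 39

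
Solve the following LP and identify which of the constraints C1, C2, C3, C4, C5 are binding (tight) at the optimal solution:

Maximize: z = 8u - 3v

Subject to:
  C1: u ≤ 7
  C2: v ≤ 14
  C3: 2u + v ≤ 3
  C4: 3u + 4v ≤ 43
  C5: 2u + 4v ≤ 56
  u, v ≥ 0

At u = 1.5, v = 0, compute slack b - a·x for each constraint:
  C1: 7 − 1.5 = 5.5  (slack)
  C2: 14 − 0 = 14  (slack)
  C3: 3 − 3 = 0  (binding)
  C4: 43 − 4.5 = 38.5  (slack)
  C5: 56 − 3 = 53  (slack)

Optimal: u = 1.5, v = 0
Binding: C3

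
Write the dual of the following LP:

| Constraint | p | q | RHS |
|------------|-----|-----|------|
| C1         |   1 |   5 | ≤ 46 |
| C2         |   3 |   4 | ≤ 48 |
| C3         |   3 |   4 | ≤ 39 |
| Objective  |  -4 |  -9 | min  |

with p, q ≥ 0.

Primal min cᵀx s.t. Ax ≤ b, x ≥ 0  →  Dual max −bᵀy s.t. Aᵀy ≥ −c, y ≥ 0.

Maximize: z = -46y1 - 48y2 - 39y3

Subject to:
  y1 + 3y2 + 3y3 ≥ 4
  5y1 + 4y2 + 4y3 ≥ 9
  y1, y2, y3 ≥ 0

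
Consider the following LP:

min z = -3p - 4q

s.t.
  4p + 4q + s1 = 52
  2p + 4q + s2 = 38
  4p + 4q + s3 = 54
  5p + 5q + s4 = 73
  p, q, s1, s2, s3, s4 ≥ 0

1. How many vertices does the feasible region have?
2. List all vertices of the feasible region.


1. 4
2. (0, 0), (13, 0), (7, 6), (0, 9.5)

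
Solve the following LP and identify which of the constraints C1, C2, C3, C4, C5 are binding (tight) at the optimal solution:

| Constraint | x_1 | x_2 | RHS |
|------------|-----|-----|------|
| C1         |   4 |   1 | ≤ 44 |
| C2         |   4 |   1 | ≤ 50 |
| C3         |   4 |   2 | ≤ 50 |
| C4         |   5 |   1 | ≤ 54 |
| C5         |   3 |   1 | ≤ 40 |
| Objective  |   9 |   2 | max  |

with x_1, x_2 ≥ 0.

At x_1 = 10, x_2 = 4, compute slack b - a·x for each constraint:
  C1: 44 − 44 = 0  (binding)
  C2: 50 − 44 = 6  (slack)
  C3: 50 − 48 = 2  (slack)
  C4: 54 − 54 = 0  (binding)
  C5: 40 − 34 = 6  (slack)

Optimal: x_1 = 10, x_2 = 4
Binding: C1, C4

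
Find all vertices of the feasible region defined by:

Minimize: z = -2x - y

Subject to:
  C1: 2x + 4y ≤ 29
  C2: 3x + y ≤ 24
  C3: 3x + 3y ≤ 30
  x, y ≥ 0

(0, 0), (8, 0), (7, 3), (5.5, 4.5), (0, 7.25)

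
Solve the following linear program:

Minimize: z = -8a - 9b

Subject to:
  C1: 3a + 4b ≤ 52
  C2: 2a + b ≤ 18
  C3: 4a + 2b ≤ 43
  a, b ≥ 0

Evaluate the objective at each vertex of the feasible region:
  z(0, 0) = 0
  z(9, 0) = -72
  z(4, 10) = -122  ←
  z(0, 13) = -117
The minimum is at a = 4, b = 10.

a = 4, b = 10, z = -122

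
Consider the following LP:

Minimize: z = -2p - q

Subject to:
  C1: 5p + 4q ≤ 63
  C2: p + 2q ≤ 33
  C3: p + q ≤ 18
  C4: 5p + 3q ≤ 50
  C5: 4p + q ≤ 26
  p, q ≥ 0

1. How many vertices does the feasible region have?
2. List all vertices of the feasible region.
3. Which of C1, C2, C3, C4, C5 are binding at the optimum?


1. 5
2. (0, 0), (6.5, 0), (4, 10), (2.2, 13), (0, 15.75)
3. C4, C5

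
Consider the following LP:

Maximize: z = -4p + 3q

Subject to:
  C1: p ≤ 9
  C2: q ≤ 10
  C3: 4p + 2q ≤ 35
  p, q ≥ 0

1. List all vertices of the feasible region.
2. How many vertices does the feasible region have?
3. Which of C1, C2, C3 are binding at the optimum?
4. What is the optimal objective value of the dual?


1. (0, 0), (8.75, 0), (3.75, 10), (0, 10)
2. 4
3. C2
4. 30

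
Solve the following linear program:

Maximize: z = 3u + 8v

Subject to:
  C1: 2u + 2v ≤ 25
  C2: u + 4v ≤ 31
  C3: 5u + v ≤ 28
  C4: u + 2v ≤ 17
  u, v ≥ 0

Evaluate the objective at each vertex of the feasible region:
  z(0, 0) = 0
  z(5.6, 0) = 16.8
  z(4.333, 6.333) = 63.67
  z(3, 7) = 65  ←
  z(0, 7.75) = 62
The maximum is at u = 3, v = 7.

u = 3, v = 7, z = 65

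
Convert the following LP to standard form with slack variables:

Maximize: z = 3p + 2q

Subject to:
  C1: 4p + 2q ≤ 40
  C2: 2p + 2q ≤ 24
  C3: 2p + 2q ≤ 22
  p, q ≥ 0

max z = 3p + 2q

s.t.
  4p + 2q + s1 = 40
  2p + 2q + s2 = 24
  2p + 2q + s3 = 22
  p, q, s1, s2, s3 ≥ 0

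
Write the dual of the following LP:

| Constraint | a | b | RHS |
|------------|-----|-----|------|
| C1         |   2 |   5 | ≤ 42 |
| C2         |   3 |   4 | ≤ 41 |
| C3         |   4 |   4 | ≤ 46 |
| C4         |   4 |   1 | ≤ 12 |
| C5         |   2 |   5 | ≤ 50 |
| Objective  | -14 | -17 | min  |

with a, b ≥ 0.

Primal min cᵀx s.t. Ax ≤ b, x ≥ 0  →  Dual max −bᵀy s.t. Aᵀy ≥ −c, y ≥ 0.

Maximize: z = -42y1 - 41y2 - 46y3 - 12y4 - 50y5

Subject to:
  2y1 + 3y2 + 4y3 + 4y4 + 2y5 ≥ 14
  5y1 + 4y2 + 4y3 + y4 + 5y5 ≥ 17
  y1, y2, y3, y4, y5 ≥ 0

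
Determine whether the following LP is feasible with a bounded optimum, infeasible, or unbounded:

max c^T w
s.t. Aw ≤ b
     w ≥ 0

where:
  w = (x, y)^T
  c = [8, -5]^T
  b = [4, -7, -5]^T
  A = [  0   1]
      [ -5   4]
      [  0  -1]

Infeasible (no feasible solution exists)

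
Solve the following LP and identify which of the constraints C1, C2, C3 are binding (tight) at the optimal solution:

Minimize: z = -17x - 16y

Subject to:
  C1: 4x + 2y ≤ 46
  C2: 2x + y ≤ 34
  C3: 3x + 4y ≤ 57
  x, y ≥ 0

At x = 7, y = 9, compute slack b - a·x for each constraint:
  C1: 46 − 46 = 0  (binding)
  C2: 34 − 23 = 11  (slack)
  C3: 57 − 57 = 0  (binding)

Optimal: x = 7, y = 9
Binding: C1, C3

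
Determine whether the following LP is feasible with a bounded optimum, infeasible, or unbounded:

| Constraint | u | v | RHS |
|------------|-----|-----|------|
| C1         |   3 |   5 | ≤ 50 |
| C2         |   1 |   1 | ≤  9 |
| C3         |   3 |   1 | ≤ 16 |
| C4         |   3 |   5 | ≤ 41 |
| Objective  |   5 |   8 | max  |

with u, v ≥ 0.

Feasible with a bounded optimal solution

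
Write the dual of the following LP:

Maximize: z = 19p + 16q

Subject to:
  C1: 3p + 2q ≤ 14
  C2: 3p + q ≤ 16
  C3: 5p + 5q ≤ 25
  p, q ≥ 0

Primal max cᵀx s.t. Ax ≤ b, x ≥ 0  →  Dual min bᵀy s.t. Aᵀy ≥ c, y ≥ 0.

Minimize: z = 14y1 + 16y2 + 25y3

Subject to:
  3y1 + 3y2 + 5y3 ≥ 19
  2y1 + y2 + 5y3 ≥ 16
  y1, y2, y3 ≥ 0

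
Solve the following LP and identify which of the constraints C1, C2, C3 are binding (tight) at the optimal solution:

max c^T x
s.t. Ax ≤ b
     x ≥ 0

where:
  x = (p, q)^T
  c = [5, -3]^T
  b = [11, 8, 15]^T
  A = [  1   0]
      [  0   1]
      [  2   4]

At p = 7.5, q = 0, compute slack b - a·x for each constraint:
  C1: 11 − 7.5 = 3.5  (slack)
  C2: 8 − 0 = 8  (slack)
  C3: 15 − 15 = 0  (binding)

Optimal: p = 7.5, q = 0
Binding: C3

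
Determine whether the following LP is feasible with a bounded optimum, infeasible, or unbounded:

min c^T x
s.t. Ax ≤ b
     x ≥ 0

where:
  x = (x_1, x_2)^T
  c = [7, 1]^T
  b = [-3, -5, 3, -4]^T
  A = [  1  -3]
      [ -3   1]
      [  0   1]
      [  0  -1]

Infeasible (no feasible solution exists)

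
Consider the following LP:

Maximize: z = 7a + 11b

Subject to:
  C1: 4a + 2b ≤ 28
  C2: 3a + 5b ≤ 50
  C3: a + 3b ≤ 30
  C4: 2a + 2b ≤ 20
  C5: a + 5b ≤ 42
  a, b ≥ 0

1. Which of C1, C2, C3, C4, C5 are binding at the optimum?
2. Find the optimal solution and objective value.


1. C4, C5
2. a = 2, b = 8, z = 102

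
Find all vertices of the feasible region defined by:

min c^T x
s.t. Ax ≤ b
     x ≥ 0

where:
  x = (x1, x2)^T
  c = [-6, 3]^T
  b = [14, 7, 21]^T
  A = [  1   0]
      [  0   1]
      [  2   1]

(0, 0), (10.5, 0), (7, 7), (0, 7)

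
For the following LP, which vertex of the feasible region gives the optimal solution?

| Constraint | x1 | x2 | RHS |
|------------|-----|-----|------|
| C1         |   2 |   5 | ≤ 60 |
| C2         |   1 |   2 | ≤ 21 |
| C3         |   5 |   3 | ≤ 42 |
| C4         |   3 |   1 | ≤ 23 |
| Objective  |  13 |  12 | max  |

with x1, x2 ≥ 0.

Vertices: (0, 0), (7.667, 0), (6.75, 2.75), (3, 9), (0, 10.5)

Evaluate the objective at each vertex of the feasible region:
  z(0, 0) = 0
  z(7.667, 0) = 99.67
  z(6.75, 2.75) = 120.8
  z(3, 9) = 147  ←
  z(0, 10.5) = 126
The maximum is at x1 = 3, x2 = 9.

(3, 9)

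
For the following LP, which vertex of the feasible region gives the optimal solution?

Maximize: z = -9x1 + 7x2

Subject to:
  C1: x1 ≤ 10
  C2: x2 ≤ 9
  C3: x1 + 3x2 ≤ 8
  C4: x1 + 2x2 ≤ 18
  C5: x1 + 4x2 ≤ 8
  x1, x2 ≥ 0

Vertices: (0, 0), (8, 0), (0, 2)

Evaluate the objective at each vertex of the feasible region:
  z(0, 0) = 0
  z(8, 0) = -72
  z(0, 2) = 14  ←
The maximum is at x1 = 0, x2 = 2.

(0, 2)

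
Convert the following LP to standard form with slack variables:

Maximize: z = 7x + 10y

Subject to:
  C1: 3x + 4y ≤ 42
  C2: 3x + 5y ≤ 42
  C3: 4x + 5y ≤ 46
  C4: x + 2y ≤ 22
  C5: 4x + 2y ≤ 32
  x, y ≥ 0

max z = 7x + 10y

s.t.
  3x + 4y + s1 = 42
  3x + 5y + s2 = 42
  4x + 5y + s3 = 46
  x + 2y + s4 = 22
  4x + 2y + s5 = 32
  x, y, s1, s2, s3, s4, s5 ≥ 0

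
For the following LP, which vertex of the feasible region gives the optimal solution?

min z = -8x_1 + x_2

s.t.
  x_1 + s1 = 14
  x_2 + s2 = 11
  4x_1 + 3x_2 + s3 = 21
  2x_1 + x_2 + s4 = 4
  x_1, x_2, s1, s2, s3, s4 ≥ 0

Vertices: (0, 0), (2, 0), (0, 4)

Evaluate the objective at each vertex of the feasible region:
  z(0, 0) = 0
  z(2, 0) = -16  ←
  z(0, 4) = 4
The minimum is at x_1 = 2, x_2 = 0.

(2, 0)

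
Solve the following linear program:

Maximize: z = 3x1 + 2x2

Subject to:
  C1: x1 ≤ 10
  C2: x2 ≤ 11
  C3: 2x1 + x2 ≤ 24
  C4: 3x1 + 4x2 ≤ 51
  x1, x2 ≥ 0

Evaluate the objective at each vertex of the feasible region:
  z(0, 0) = 0
  z(10, 0) = 30
  z(10, 4) = 38
  z(9, 6) = 39  ←
  z(2.333, 11) = 29
  z(0, 11) = 22
The maximum is at x1 = 9, x2 = 6.

x1 = 9, x2 = 6, z = 39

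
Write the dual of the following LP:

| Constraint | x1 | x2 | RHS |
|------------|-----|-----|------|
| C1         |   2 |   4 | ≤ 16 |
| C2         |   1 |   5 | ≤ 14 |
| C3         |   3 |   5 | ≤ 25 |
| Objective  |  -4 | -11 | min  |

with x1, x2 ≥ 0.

Primal min cᵀx s.t. Ax ≤ b, x ≥ 0  →  Dual max −bᵀy s.t. Aᵀy ≥ −c, y ≥ 0.

Maximize: z = -16y1 - 14y2 - 25y3

Subject to:
  2y1 + y2 + 3y3 ≥ 4
  4y1 + 5y2 + 5y3 ≥ 11
  y1, y2, y3 ≥ 0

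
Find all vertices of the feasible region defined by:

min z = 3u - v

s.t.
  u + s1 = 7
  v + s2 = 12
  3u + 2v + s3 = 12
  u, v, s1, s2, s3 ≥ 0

(0, 0), (4, 0), (0, 6)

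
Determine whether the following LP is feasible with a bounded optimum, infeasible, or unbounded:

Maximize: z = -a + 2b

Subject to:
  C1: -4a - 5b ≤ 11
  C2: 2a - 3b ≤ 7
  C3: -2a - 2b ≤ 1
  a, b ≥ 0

Unbounded (objective can increase without bound)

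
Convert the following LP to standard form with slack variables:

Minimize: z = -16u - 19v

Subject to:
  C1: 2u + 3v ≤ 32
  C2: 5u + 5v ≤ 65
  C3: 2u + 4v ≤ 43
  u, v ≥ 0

min z = -16u - 19v

s.t.
  2u + 3v + s1 = 32
  5u + 5v + s2 = 65
  2u + 4v + s3 = 43
  u, v, s1, s2, s3 ≥ 0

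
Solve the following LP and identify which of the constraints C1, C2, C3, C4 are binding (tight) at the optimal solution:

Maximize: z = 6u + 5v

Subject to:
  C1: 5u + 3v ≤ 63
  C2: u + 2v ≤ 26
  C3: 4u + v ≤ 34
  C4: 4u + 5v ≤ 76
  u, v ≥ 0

At u = 6, v = 10, compute slack b - a·x for each constraint:
  C1: 63 − 60 = 3  (slack)
  C2: 26 − 26 = 0  (binding)
  C3: 34 − 34 = 0  (binding)
  C4: 76 − 74 = 2  (slack)

Optimal: u = 6, v = 10
Binding: C2, C3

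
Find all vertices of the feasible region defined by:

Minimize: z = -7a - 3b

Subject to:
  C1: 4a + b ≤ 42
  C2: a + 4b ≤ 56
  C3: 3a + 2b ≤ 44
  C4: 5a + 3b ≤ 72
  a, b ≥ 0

(0, 0), (10.5, 0), (8, 10), (6.4, 12.4), (0, 14)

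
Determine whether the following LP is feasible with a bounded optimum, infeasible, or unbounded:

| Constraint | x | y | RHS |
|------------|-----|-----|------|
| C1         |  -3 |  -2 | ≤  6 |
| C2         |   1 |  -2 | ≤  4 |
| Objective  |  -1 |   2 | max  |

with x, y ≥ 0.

Unbounded (objective can increase without bound)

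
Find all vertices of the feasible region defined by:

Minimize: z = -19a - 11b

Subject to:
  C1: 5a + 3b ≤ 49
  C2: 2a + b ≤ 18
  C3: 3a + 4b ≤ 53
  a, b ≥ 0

(0, 0), (9, 0), (5, 8), (3.364, 10.73), (0, 13.25)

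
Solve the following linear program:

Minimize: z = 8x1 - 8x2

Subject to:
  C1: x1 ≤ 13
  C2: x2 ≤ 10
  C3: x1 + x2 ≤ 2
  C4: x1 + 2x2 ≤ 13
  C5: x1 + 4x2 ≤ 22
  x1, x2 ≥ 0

Evaluate the objective at each vertex of the feasible region:
  z(0, 0) = 0
  z(2, 0) = 16
  z(0, 2) = -16  ←
The minimum is at x1 = 0, x2 = 2.

x1 = 0, x2 = 2, z = -16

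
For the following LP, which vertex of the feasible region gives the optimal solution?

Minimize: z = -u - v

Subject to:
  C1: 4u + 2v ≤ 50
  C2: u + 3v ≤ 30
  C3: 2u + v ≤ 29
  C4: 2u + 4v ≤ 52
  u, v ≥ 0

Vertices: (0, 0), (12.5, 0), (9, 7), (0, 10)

Evaluate the objective at each vertex of the feasible region:
  z(0, 0) = 0
  z(12.5, 0) = -12.5
  z(9, 7) = -16  ←
  z(0, 10) = -10
The minimum is at u = 9, v = 7.

(9, 7)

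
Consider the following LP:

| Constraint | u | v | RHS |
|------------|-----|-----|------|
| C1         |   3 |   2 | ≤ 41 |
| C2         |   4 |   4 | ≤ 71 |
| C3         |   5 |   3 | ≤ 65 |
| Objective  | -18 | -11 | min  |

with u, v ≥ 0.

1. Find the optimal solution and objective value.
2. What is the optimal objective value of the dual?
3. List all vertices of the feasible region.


1. u = 7, v = 10, z = -236
2. -236
3. (0, 0), (13, 0), (7, 10), (5.5, 12.25), (0, 17.75)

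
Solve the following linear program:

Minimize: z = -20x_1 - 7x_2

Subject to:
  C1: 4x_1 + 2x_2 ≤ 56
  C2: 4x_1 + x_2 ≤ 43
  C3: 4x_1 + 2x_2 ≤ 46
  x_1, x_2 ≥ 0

Evaluate the objective at each vertex of the feasible region:
  z(0, 0) = 0
  z(10.75, 0) = -215
  z(10, 3) = -221  ←
  z(0, 23) = -161
The minimum is at x_1 = 10, x_2 = 3.

x_1 = 10, x_2 = 3, z = -221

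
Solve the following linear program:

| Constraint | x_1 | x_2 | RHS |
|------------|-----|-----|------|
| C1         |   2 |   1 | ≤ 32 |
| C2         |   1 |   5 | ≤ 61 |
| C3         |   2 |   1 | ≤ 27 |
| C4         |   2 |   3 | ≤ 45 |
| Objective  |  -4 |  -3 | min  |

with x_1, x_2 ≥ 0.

Evaluate the objective at each vertex of the feasible region:
  z(0, 0) = 0
  z(13.5, 0) = -54
  z(9, 9) = -63  ←
  z(6, 11) = -57
  z(0, 12.2) = -36.6
The minimum is at x_1 = 9, x_2 = 9.

x_1 = 9, x_2 = 9, z = -63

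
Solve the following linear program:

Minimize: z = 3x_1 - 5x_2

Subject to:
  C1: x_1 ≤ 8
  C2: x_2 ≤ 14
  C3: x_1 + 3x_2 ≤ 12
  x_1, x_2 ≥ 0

Evaluate the objective at each vertex of the feasible region:
  z(0, 0) = 0
  z(8, 0) = 24
  z(8, 1.333) = 17.33
  z(0, 4) = -20  ←
The minimum is at x_1 = 0, x_2 = 4.

x_1 = 0, x_2 = 4, z = -20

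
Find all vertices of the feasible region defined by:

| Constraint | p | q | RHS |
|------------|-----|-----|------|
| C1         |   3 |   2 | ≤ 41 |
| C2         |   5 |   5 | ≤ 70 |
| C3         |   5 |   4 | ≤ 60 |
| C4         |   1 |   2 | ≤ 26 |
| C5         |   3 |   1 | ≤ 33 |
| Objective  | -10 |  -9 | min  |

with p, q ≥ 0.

(0, 0), (11, 0), (10.29, 2.143), (4, 10), (2, 12), (0, 13)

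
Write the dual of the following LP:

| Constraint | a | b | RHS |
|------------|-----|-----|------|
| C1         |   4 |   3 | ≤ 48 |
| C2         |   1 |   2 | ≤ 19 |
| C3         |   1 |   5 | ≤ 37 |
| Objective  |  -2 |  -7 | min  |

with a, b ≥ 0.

Primal min cᵀx s.t. Ax ≤ b, x ≥ 0  →  Dual max −bᵀy s.t. Aᵀy ≥ −c, y ≥ 0.

Maximize: z = -48y1 - 19y2 - 37y3

Subject to:
  4y1 + y2 + y3 ≥ 2
  3y1 + 2y2 + 5y3 ≥ 7
  y1, y2, y3 ≥ 0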